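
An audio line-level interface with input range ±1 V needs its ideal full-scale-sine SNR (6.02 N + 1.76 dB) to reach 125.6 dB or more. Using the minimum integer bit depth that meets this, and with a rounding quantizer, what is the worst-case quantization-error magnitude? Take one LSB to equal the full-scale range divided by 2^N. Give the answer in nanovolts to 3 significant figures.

477 nV

The full-scale span is 1 − (-1) = 2 V.
N ≥ (125.6 − 1.76)/6.02 = 20.571 → N_min = 21.
One LSB is 2 V / 2097152 = 0.95367 µV.
|e|_max = LSB/2 = 477 nV.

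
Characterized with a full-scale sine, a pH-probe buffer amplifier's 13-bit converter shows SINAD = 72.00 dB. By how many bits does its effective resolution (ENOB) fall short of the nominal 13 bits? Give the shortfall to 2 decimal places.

N_eff = (72.00 − 1.76)/6.02 = 11.6678 bits.
Shortfall = 13 − 11.6678 = 1.3322 bits.

1.33 bits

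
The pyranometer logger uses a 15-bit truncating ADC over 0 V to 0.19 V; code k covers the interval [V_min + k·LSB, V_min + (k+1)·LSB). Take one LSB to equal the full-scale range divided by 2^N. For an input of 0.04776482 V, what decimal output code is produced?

8237

Full-scale range = 0.19 V. LSB = 0.19 V / 2^15 ≈ 5.798 µV.
code = ⌊(V_in − V_min)/LSB⌋ = ⌊(V_in − V_min) × 2^15 / range⌋
     = ⌊(0.04776482 − (0)) × 32768 / 0.19⌋ = ⌊0.04776482 × 32768/0.19⌋
     = ⌊8237.672⌋ = 8237.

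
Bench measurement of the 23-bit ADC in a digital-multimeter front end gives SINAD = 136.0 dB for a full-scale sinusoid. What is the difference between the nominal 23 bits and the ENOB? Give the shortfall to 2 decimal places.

0.70 bits

N_eff = (136.0 − 1.76)/6.02 = 22.2990 bits.
Lost resolution: 23 − 22.2990 = 0.7010 bits.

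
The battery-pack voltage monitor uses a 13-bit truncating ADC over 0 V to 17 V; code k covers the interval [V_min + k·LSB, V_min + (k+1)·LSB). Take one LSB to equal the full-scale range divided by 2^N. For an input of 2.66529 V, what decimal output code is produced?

1284

Full-scale range = 17 V. LSB = 17 V / 2^13 ≈ 2.075 mV.
V_in − V_min = 2.66529 − (0) = 2.66529 V.
Divide by LSB: 2.66529 × 8192/17 = 1284.3562.
Truncating gives code 1284.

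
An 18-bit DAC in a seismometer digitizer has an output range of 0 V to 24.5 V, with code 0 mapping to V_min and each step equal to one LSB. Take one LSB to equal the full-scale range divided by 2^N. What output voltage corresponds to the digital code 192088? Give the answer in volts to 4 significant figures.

V_FS = 24.5 V. LSB = 24.5 V / 2^18.
V_out = 0 + 192088 × (24.5/262144) V
      = 0 + 17.9526 = 17.9526 V.

17.95 V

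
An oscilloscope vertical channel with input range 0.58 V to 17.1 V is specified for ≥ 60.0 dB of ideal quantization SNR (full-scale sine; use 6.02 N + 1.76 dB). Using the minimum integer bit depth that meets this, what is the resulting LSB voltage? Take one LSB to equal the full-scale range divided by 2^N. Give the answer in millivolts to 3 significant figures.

Full-scale range = 17.1 V − (0.58 V) = 16.52 V.
N ≥ (60.0 − 1.76)/6.02 = 9.674 → N_min = 10.
LSB = 16.52 V ÷ 2^10 = 16.52/1024 V = 16.1 mV.

16.1 mV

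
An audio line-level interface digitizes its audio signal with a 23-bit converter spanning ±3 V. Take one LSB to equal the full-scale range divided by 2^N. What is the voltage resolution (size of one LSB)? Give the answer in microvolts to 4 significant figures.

0.7153 µV

Range = 3 − (-3) = 6 V.
There are 2^23 = 8388608 steps.
One LSB is 6 V / 8388608 = 0.7153 µV.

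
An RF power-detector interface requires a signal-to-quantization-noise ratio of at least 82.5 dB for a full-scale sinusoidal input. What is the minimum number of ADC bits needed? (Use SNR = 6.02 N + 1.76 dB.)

14 bits

6.02 N + 1.76 ≥ 82.5 gives N ≥ 13.412, so the minimum integer is 14.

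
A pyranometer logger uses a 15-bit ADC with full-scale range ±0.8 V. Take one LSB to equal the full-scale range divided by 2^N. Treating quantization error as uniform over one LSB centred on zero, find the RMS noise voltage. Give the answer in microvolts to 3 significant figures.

Range = 0.8 − (-0.8) = 1.6 V.
Step size = 1.6/32768 V = 48.828 µV.
For a uniform distribution on [−LSB/2, +LSB/2], V_rms = LSB/√12 = 48.828 µV/3.4641 = 14.1 µV.

14.1 µV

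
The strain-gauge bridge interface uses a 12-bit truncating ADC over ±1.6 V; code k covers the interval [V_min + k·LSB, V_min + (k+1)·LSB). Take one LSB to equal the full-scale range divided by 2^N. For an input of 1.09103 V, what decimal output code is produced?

3444

The full-scale span is 1.6 − (-1.6) = 3.2 V. LSB = 3.2 V / 2^12 ≈ 0.7812 mV.
(V_in − V_min) × 2^12/range = (1.09103 − (-1.6)) × 4096/3.2 = 3444.518.
Floor → code = 3444.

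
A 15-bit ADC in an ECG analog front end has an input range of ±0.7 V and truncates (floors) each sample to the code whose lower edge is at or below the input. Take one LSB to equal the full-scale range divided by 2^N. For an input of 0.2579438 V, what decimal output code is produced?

22421

Span: 0.7 V − (-0.7 V) = 1.4 V. LSB = 1.4 V / 2^15 ≈ 42.72 µV.
(V_in − V_min) × 2^15/range = (0.2579438 − (-0.7)) × 32768/1.4 = 22421.359.
Floor → code = 22421.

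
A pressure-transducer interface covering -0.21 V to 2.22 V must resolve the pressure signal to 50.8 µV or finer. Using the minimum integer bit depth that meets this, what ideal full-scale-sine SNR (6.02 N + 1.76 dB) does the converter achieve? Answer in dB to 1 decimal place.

Span: 2.22 V − (-0.21 V) = 2.43 V.
2.43 V / 50.8 µV = 47830. Since 2^15 = 32768 and 2^16 = 65536, N = 16.
Ideal SNR at N = 16: 6.02·16 + 1.76 = 98.1 dB.

98.1 dB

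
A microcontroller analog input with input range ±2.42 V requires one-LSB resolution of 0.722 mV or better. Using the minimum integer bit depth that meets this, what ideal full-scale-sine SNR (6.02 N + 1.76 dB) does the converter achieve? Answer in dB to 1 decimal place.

The full-scale span is 2.42 − (-2.42) = 4.84 V.
Required number of levels: 4.84/0.722 mV = 6703.6; smallest N with 2^N ≥ that is 13.
SNR = 6.02 × 13 + 1.76 = 80.02 dB.

80.0 dB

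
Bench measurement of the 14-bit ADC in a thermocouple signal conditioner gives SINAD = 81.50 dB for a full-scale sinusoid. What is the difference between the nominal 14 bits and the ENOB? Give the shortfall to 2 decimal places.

N_eff = (81.50 − 1.76)/6.02 = 13.2458 bits.
Lost resolution: 14 − 13.2458 = 0.7542 bits.

0.75 bits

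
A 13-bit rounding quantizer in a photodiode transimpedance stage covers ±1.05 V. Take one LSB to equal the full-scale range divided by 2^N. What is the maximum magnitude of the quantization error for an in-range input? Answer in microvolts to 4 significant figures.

128.2 µV

The full-scale span is 1.05 − (-1.05) = 2.1 V.
Step size = 2.1/8192 V = 256.348 µV.
Worst-case error for round-to-nearest is half an LSB: 128.2 µV.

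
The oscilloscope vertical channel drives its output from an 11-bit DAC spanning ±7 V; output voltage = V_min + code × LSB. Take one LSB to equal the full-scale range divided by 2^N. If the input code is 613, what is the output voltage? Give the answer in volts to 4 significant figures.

Range = 7 − (-7) = 14 V. LSB = 14 V / 2^11.
Output = V_min + (613/2048) × range = -7 + 0.299316 × 14 V
      = -7 V + 4.19043 V = -2.80957 V.

-2.810 V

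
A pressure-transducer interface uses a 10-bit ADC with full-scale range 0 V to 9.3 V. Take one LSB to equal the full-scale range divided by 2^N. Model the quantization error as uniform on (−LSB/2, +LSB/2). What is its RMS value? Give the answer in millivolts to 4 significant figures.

2.622 mV

V_FS = 9.3 V.
LSB = 9.3 V ÷ 2^10 = 9.3/1024 V = 9.08203 mV.
σ_q = LSB/√12 = 9.08203 mV/3.4641 = 2.622 mV.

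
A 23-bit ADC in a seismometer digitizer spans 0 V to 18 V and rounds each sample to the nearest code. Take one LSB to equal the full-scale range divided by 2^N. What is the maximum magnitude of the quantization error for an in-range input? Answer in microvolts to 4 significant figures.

1.073 µV

Full-scale range = 18 V.
Step size = 18/8388608 V = 2.14577 µV.
A rounding quantizer has |error| ≤ LSB/2 = 1.073 µV.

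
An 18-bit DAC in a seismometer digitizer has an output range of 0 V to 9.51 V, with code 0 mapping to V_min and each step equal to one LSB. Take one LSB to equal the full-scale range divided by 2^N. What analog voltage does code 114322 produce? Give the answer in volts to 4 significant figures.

4.147 V

Full-scale range = 9.51 V. LSB = 9.51 V / 2^18.
Output = V_min + (114322/262144) × range = 0 + 0.436104 × 9.51 V
      = 0 + 4.14735 = 4.14735 V.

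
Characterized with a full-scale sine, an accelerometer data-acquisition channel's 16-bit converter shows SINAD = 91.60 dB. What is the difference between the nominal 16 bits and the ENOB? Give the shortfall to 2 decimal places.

N_eff = (91.60 − 1.76)/6.02 = 14.9236 bits.
Lost resolution: 16 − 14.9236 = 1.0764 bits.

1.08 bits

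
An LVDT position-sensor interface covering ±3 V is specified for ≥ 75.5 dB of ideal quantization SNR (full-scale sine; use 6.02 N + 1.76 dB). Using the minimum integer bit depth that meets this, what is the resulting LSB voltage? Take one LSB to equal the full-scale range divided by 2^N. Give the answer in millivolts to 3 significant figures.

0.732 mV

Range = 3 − (-3) = 6 V.
Solving 6.02 N ≥ 75.5 − 1.76: N ≥ 12.249. Round up → N = 13.
LSB = 6 V ÷ 2^13 = 6/8192 V = 0.732 mV.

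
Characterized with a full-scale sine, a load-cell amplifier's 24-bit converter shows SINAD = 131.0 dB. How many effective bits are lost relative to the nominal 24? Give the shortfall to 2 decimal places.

2.53 bits

Effective bits = (131.0 − 1.76)/6.02 = 21.4684.
24 − 21.4684 = 2.53 bits below nominal.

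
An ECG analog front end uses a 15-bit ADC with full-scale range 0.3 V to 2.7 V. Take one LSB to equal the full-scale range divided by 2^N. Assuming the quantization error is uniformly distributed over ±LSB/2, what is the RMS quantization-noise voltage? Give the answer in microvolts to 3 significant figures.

Range = 2.7 − (0.3) = 2.4 V.
Step size = 2.4/32768 V = 73.242 µV.
V_rms = LSB/√12 = 73.242 µV / √12 = 21.1 µV.

21.1 µV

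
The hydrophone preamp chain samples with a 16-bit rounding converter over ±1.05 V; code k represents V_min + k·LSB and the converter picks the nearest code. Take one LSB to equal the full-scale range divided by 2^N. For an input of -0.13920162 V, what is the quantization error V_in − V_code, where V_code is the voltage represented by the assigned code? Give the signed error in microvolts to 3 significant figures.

Span: 1.05 V − (-1.05 V) = 2.1 V. LSB = 2.1 V / 2^16 ≈ 32.04 µV.
Position in LSBs: (-0.13920162 − (-1.05)) × 65536/2.1 = 28423.8489; rounding gives k = 28424.
V_code = -1.05 + (28424/65536) × 2.1 = -0.13919677734 V.
V_in − V_code = -0.13920162 − (-0.13919677734) = −4.84 µV.

−4.84 µV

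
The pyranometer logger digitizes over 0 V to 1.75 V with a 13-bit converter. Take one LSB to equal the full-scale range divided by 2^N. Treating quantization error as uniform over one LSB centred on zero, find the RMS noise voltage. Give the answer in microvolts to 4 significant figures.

Span = 1.75 V.
LSB = 1.75 V / 2^13 = 213.623 µV.
V_rms = LSB/√12 = 213.623 µV / √12 = 61.67 µV.

61.67 µV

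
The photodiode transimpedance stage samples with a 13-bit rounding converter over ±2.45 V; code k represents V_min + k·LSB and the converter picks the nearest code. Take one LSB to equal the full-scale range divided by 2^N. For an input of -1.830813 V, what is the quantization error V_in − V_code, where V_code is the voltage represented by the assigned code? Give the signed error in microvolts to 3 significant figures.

Range = 2.45 − (-2.45) = 4.9 V. LSB = 4.9 V / 2^13 ≈ 0.5981 mV.
Position in LSBs: (-1.830813 − (-2.45)) × 8192/4.9 = 1035.1796; rounding gives k = 1035.
V_code = -2.45 + (1035/8192) × 4.9 = -1.830920410 V.
e = -1.830813 − (-1.830920410) = +107 µV.

+107 µV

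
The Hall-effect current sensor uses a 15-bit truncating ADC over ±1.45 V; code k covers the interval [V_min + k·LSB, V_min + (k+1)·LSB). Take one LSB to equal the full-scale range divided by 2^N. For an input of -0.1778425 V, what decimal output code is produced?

Span: 1.45 V − (-1.45 V) = 2.9 V. LSB = 2.9 V / 2^15 ≈ 88.50 µV.
(V_in − V_min) × 2^15/range = (-0.1778425 − (-1.45)) × 32768/2.9 = 14374.502.
Floor → code = 14374.

14374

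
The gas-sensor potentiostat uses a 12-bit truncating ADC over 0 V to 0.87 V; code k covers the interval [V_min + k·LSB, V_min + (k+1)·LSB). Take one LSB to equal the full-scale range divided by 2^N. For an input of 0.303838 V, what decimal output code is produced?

Range is 0.87 V. LSB = 0.87 V / 2^12 ≈ 212.4 µV.
code = ⌊(V_in − V_min)/LSB⌋ = ⌊(V_in − V_min) × 2^12 / range⌋
     = ⌊(0.303838 − (0)) × 4096 / 0.87⌋ = ⌊0.303838 × 4096/0.87⌋
     = ⌊1430.483⌋ = 1430.

1430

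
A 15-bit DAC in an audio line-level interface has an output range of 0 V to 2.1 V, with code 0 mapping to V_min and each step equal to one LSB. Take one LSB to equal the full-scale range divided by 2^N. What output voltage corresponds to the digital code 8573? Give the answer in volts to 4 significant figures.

0.5494 V

Span = 2.1 V. LSB = 2.1 V / 2^15.
V_out = V_min + code × LSB = 0 V + 8573 × 2.1 V / 32768
      = 0 + 0.549417 = 0.549417 V.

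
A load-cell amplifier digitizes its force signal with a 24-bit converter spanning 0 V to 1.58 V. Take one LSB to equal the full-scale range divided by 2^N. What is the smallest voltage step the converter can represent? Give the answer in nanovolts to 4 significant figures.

94.18 nV

Range is 1.58 V.
There are 2^24 = 16777216 steps.
LSB = 1.58 V ÷ 2^24 = 1.58/16777216 V = 94.18 nV.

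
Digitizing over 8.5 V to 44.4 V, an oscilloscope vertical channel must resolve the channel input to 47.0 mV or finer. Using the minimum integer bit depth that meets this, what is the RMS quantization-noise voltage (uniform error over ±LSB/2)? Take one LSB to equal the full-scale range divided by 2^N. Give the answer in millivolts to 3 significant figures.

Range = 44.4 − (8.5) = 35.9 V.
Levels needed ≥ 35.9/47.0 mV = 763.8. 2^10 = 1024 suffices, so N_min = 10.
Step size = 35.9/1024 V = 35.059 mV.
V_rms = LSB/√12 = 10.1 mV.

10.1 mV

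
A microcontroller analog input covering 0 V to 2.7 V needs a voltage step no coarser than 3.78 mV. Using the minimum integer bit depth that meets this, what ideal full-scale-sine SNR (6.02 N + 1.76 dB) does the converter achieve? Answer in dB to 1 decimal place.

V_FS = 2.7 V.
Need 2^N ≥ 2.7 V / 3.78 mV = 714.3 → N_min = 10.
6.02(10) + 1.76 = 61.96 dB.

62.0 dB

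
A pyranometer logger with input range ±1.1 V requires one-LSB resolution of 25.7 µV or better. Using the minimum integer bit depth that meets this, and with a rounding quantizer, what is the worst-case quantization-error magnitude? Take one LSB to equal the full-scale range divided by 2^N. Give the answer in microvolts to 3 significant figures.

Full-scale range = 1.1 V − (-1.1 V) = 2.2 V.
Need 2^N ≥ 2.2 V / 25.7 µV = 85600 → N_min = 17.
LSB = 2.2 V / 2^17 = 16.785 µV.
Max error for round-to-nearest is LSB/2 = 8.39 µV.

8.39 µV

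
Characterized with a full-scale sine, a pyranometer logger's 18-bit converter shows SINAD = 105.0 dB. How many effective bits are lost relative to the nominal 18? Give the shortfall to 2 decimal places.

N_eff = (105.0 − 1.76)/6.02 = 17.1495 bits.
Lost resolution: 18 − 17.1495 = 0.8505 bits.

0.85 bits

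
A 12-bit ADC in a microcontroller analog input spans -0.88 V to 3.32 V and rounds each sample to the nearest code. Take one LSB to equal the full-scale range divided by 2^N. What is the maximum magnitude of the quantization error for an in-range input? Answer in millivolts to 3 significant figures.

The full-scale span is 3.32 − (-0.88) = 4.2 V.
LSB = 4.2 V / 2^12 = 1.0254 mV.
|e|_max = LSB/2 = 0.513 mV.

0.513 mV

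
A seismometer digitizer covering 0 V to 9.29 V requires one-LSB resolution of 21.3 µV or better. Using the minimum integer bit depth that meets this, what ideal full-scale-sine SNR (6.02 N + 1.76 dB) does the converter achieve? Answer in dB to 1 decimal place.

Full-scale range = 9.29 V.
Levels needed ≥ 9.29/21.3 µV = 436200. 2^19 = 524288 suffices, so N_min = 19.
6.02(19) + 1.76 = 116.14 dB.

116.1 dB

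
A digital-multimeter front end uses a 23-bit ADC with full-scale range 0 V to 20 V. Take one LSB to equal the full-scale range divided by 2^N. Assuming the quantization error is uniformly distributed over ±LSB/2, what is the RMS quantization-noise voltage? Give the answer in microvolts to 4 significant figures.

Range is 20 V.
LSB = 20 V / 2^23 = 2.38419 µV.
V_rms = LSB/√12 = 2.38419 µV / √12 = 0.6883 µV.

0.6883 µV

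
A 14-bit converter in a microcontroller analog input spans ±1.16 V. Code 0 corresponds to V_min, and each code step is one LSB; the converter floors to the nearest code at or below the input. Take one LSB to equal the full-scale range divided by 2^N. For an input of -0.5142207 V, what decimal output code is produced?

Range = 1.16 − (-1.16) = 2.32 V. LSB = 2.32 V / 2^14 ≈ 141.6 µV.
V_in − V_min = -0.5142207 − (-1.16) = 0.6457793 V.
Divide by LSB: 0.6457793 × 16384/2.32 = 4560.5380.
Truncating gives code 4560.

4560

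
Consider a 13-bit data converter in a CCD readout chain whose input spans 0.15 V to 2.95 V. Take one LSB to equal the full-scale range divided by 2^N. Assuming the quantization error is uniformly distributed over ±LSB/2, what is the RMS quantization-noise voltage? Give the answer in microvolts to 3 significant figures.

98.7 µV

Full-scale range = 2.95 V − (0.15 V) = 2.8 V.
One LSB is 2.8 V / 8192 = 341.80 µV.
For a uniform distribution on [−LSB/2, +LSB/2], V_rms = LSB/√12 = 341.80 µV/3.4641 = 98.7 µV.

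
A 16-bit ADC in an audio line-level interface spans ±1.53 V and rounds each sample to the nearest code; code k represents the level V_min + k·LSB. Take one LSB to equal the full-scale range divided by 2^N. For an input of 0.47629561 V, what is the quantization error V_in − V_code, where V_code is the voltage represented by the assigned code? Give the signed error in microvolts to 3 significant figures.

−8.41 µV

Range = 1.53 − (-1.53) = 3.06 V. LSB = 3.06 V / 2^16 ≈ 46.69 µV.
(V_in − V_min)/LSB = (0.47629561 − (-1.53)) × 65536/3.06 = 42968.8200 → nearest code k = 42969.
V_code = -1.53 + (42969/65536) × 3.06 = 0.47630401611 V.
V_in − V_code = 0.47629561 − (0.47630401611) = −8.41 µV.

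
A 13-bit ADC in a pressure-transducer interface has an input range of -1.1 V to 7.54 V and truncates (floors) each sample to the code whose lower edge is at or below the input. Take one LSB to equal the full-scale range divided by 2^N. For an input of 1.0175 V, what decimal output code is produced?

Span: 7.54 V − (-1.1 V) = 8.64 V. LSB = 8.64 V / 2^13 ≈ 1.055 mV.
V_in − V_min = 1.0175 − (-1.1) = 2.1175 V.
Divide by LSB: 2.1175 × 8192/8.64 = 2007.7037.
Truncating gives code 2007.

2007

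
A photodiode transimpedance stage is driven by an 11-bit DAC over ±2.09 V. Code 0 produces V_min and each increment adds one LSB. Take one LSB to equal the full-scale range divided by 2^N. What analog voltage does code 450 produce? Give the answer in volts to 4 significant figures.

The full-scale span is 2.09 − (-2.09) = 4.18 V. LSB = 4.18 V / 2^11.
V_out = V_min + code × LSB = -2.09 V + 450 × 4.18 V / 2048
      = -2.09 V + 0.918457 V = -1.17154 V.

-1.172 V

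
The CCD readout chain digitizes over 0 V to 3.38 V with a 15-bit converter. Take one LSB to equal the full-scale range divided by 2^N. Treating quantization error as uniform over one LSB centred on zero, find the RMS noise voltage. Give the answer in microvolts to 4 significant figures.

Full-scale range = 3.38 V.
Step size = 3.38/32768 V = 103.149 µV.
For a uniform distribution on [−LSB/2, +LSB/2], V_rms = LSB/√12 = 103.149 µV/3.4641 = 29.78 µV.

29.78 µV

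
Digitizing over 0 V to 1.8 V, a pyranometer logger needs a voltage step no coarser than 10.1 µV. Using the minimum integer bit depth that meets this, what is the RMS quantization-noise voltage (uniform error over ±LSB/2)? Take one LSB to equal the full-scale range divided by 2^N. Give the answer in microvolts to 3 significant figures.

1.98 µV

Full-scale range = 1.8 V.
Required number of levels: 1.8/10.1 µV = 178220; smallest N with 2^N ≥ that is 18.
LSB = 1.8 V / 2^18 = 6.8665 µV.
V_rms = LSB/√12 = 1.98 µV.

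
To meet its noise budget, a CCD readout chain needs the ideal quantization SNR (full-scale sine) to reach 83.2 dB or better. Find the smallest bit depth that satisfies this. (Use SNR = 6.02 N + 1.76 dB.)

14 bits

N ≥ (83.2 − 1.76)/6.02 = 13.528 → N_min = 14.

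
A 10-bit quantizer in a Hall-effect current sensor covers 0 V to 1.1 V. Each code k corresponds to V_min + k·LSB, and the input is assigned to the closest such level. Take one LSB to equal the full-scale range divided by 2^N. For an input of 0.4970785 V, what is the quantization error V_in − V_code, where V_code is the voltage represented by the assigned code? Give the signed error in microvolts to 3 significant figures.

Range is 1.1 V. LSB = 1.1 V / 2^10 ≈ 1.074 mV.
(0.4970785 − (0)) / LSB = 0.4970785 × 1024/1.1 = 462.7349. Nearest integer: k = 463.
V_code = V_min + k × range/2^10 = 0 + 463 × 1.1/1024 = 0.4973632813 V.
Error = V_in − V_code = 0.4970785 − (0.4973632813) = −285 µV.

−285 µV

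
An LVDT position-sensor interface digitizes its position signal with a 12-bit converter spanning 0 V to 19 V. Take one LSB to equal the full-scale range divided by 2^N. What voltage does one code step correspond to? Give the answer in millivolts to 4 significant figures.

4.639 mV

Span = 19 V.
Number of codes = 2^12 = 4096.
Step size = 19/4096 V = 4.639 mV.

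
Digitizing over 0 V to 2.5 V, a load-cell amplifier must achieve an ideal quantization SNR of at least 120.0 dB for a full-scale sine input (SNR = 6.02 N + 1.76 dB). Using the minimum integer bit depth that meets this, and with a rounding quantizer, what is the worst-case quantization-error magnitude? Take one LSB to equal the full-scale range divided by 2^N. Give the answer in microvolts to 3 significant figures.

1.19 µV

V_FS = 2.5 V.
6.02 N + 1.76 ≥ 120.0 gives N ≥ 19.641, so the minimum integer is 20.
LSB = 2.5 V ÷ 2^20 = 2.5/1048576 V = 2.3842 µV.
|e|_max = LSB/2 = 1.19 µV.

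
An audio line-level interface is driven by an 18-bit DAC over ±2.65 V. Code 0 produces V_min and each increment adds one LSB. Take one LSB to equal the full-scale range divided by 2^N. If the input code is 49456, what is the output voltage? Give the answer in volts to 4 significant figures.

-1.650 V

Span: 2.65 V − (-2.65 V) = 5.3 V. LSB = 5.3 V / 2^18.
V_out = V_min + code × LSB = -2.65 V + 49456 × 5.3 V / 262144
      = -2.65 V + 0.999896 V = -1.65010 V.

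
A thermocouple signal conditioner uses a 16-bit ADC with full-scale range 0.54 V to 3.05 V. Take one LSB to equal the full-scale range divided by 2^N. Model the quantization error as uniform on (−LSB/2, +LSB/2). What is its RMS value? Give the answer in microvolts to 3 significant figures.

11.1 µV

The full-scale span is 3.05 − (0.54) = 2.51 V.
One LSB is 2.51 V / 65536 = 38.300 µV.
V_rms = LSB/√12 = 38.300 µV / √12 = 11.1 µV.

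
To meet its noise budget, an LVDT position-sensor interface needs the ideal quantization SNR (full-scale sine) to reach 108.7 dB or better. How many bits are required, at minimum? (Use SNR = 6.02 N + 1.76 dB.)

18 bits

Solving 6.02 N ≥ 108.7 − 1.76: N ≥ 17.764. Round up → N = 18.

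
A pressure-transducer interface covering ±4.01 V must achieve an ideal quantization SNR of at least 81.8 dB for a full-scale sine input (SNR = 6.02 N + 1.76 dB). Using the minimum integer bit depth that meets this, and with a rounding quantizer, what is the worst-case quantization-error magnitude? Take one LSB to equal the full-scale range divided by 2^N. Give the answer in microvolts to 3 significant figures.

245 µV

The full-scale span is 4.01 − (-4.01) = 8.02 V.
6.02 N + 1.76 ≥ 81.8 gives N ≥ 13.296, so the minimum integer is 14.
One LSB is 8.02 V / 16384 = 489.50 µV.
Max error for round-to-nearest is LSB/2 = 245 µV.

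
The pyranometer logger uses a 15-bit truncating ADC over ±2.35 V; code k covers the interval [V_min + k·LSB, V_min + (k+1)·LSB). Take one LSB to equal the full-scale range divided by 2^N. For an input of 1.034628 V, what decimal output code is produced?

Full-scale range = 2.35 V − (-2.35 V) = 4.7 V. LSB = 4.7 V / 2^15 ≈ 143.4 µV.
(V_in − V_min) × 2^15/range = (1.034628 − (-2.35)) × 32768/4.7 = 23597.338.
Floor → code = 23597.

23597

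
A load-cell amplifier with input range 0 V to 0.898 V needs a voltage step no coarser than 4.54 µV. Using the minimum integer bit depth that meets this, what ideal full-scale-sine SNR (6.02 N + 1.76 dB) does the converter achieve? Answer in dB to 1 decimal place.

110.1 dB

V_FS = 0.898 V.
Required number of levels: 0.898/4.54 µV = 197800; smallest N with 2^N ≥ that is 18.
6.02(18) + 1.76 = 110.12 dB.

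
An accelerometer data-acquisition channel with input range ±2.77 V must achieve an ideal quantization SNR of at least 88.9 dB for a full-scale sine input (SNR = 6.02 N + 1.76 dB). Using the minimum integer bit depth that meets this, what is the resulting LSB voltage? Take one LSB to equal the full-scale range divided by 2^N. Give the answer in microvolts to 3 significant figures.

Range = 2.77 − (-2.77) = 5.54 V.
6.02 N + 1.76 ≥ 88.9 gives N ≥ 14.475, so the minimum integer is 15.
LSB = 5.54 V ÷ 2^15 = 5.54/32768 V = 169 µV.

169 µV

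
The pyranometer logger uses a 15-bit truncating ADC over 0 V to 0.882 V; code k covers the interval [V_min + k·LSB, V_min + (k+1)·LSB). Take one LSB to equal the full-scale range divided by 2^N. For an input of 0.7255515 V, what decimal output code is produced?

26955

Full-scale range = 0.882 V. LSB = 0.882 V / 2^15 ≈ 26.92 µV.
code = ⌊(V_in − V_min)/LSB⌋ = ⌊(V_in − V_min) × 2^15 / range⌋
     = ⌊(0.7255515 − (0)) × 32768 / 0.882⌋ = ⌊0.7255515 × 32768/0.882⌋
     = ⌊26955.637⌋ = 26955.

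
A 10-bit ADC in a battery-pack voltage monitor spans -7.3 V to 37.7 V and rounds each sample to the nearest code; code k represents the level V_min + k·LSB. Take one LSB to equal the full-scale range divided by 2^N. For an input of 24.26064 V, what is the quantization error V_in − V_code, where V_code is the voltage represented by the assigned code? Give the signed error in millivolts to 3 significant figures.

Full-scale range = 37.7 V − (-7.3 V) = 45 V. LSB = 45 V / 2^10 ≈ 43.95 mV.
(24.26064 − (-7.3)) / LSB = 31.56064 × 1024/45 = 718.1799. Nearest integer: k = 718.
V_code = -7.3 + (718/1024) × 45 = 24.25273438 V.
e = 24.26064 − (24.25273438) = +7.91 mV.

+7.91 mV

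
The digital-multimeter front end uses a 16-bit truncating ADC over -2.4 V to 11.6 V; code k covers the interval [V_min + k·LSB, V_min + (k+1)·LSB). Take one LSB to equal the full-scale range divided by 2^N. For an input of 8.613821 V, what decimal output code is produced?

Range = 11.6 − (-2.4) = 14 V. LSB = 14 V / 2^16 ≈ 213.6 µV.
code = ⌊(V_in − V_min)/LSB⌋ = ⌊(V_in − V_min) × 2^16 / range⌋
     = ⌊(8.613821 − (-2.4)) × 65536 / 14⌋ = ⌊11.013821 × 65536/14⌋
     = ⌊51557.270⌋ = 51557.

51557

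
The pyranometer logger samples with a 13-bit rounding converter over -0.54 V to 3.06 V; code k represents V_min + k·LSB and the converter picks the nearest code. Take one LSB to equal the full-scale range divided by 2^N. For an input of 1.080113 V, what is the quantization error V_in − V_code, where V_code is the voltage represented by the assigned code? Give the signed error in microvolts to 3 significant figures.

−151 µV

Full-scale range = 3.06 V − (-0.54 V) = 3.6 V. LSB = 3.6 V / 2^13 ≈ 439.5 µV.
(1.080113 − (-0.54)) / LSB = 1.620113 × 8192/3.6 = 3686.6571. Nearest integer: k = 3687.
V_code = V_min + k × range/2^13 = -0.54 + 3687 × 3.6/8192 = 1.080263672 V.
V_in − V_code = 1.080113 − (1.080263672) = −151 µV.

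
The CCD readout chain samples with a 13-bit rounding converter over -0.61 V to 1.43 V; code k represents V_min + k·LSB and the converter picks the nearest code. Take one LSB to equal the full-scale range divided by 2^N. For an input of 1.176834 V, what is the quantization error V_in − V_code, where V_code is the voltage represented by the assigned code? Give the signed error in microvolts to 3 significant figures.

+90.8 µV

Range = 1.43 − (-0.61) = 2.04 V. LSB = 2.04 V / 2^13 ≈ 249.0 µV.
(1.176834 − (-0.61)) / LSB = 1.786834 × 8192/2.04 = 7175.3648. Nearest integer: k = 7175.
Reconstructed level: -0.61 + 7175 × 2.04/8192 V = 1.176743164 V.
V_in − V_code = 1.176834 − (1.176743164) = +90.8 µV.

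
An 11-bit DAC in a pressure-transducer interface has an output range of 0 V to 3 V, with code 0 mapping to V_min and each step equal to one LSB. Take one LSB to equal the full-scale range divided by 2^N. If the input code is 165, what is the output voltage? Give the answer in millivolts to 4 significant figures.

V_FS = 3 V. LSB = 3 V / 2^11.
Output = V_min + (165/2048) × range = 0 + 0.0805664 × 3 V
      = 0 + 0.241699 = 0.241699 V.

241.7 mV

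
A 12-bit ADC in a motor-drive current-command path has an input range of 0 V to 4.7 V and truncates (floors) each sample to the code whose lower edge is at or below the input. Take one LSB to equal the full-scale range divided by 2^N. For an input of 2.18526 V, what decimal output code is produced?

1904

Range is 4.7 V. LSB = 4.7 V / 2^12 ≈ 1.147 mV.
V_in − V_min = 2.18526 − (0) = 2.18526 V.
Divide by LSB: 2.18526 × 4096/4.7 = 1904.4308.
Truncating gives code 1904.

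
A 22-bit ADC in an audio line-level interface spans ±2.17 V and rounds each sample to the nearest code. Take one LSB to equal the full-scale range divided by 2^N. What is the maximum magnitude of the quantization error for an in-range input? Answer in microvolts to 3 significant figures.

Full-scale range = 2.17 V − (-2.17 V) = 4.34 V.
LSB = 4.34 V ÷ 2^22 = 4.34/4194304 V = 1.0347 µV.
|e|_max = LSB/2 = 0.517 µV.

0.517 µV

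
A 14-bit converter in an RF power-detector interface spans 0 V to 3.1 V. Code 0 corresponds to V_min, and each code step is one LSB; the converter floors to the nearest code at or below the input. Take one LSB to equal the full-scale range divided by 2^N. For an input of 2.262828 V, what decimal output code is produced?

Full-scale range = 3.1 V. LSB = 3.1 V / 2^14 ≈ 189.2 µV.
V_in − V_min = 2.262828 − (0) = 2.262828 V.
Divide by LSB: 2.262828 × 16384/3.1 = 11959.4110.
Truncating gives code 11959.

11959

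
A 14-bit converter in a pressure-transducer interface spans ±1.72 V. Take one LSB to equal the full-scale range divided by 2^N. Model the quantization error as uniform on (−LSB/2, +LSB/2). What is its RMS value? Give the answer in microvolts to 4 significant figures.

60.61 µV

The full-scale span is 1.72 − (-1.72) = 3.44 V.
Step size = 3.44/16384 V = 209.961 µV.
RMS of a uniform error over width LSB is LSB/√12 = 60.61 µV.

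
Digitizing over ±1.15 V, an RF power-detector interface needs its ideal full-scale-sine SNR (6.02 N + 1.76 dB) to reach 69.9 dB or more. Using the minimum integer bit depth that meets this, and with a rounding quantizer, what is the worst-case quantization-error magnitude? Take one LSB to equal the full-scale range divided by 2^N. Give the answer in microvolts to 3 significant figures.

281 µV

The full-scale span is 1.15 − (-1.15) = 2.3 V.
6.02 N + 1.76 ≥ 69.9 gives N ≥ 11.319, so the minimum integer is 12.
Step size = 2.3/4096 V = 0.56152 mV.
Max error for round-to-nearest is LSB/2 = 281 µV.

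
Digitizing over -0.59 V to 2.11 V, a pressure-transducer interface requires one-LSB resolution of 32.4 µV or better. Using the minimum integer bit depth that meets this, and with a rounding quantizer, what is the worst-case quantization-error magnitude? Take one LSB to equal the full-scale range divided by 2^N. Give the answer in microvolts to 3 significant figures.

Full-scale range = 2.11 V − (-0.59 V) = 2.7 V.
Levels needed ≥ 2.7/32.4 µV = 83330. 2^17 = 131072 suffices, so N_min = 17.
One LSB is 2.7 V / 131072 = 20.599 µV.
|e|_max = LSB/2 = 10.3 µV.

10.3 µV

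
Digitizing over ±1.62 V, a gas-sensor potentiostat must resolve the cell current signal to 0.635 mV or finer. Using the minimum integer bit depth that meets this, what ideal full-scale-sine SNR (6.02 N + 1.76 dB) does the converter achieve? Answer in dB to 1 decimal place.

The full-scale span is 1.62 − (-1.62) = 3.24 V.
Need 2^N ≥ 3.24 V / 0.635 mV = 5102 → N_min = 13.
6.02(13) + 1.76 = 80.02 dB.

80.0 dB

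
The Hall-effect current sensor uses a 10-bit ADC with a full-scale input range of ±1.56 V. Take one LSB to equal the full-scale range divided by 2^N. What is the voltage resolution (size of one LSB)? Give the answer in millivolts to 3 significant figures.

3.05 mV

Full-scale range = 1.56 V − (-1.56 V) = 3.12 V.
Number of codes = 2^10 = 1024.
Step size = 3.12/1024 V = 3.05 mV.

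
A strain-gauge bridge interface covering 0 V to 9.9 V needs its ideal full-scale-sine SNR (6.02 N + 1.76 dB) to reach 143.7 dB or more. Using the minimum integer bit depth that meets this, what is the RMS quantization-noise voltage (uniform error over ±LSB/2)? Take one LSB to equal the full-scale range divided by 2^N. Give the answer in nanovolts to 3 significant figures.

170 nV

Range is 9.9 V.
Solving 6.02 N ≥ 143.7 − 1.76: N ≥ 23.578. Round up → N = 24.
LSB = 9.9 V ÷ 2^24 = 9.9/16777216 V = 0.59009 µV.
RMS noise = LSB/√12 = 170 nV.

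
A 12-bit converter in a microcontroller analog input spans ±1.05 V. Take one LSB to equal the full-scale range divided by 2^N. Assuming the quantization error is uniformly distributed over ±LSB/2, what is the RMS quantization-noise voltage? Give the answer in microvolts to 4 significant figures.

Range = 1.05 − (-1.05) = 2.1 V.
One LSB is 2.1 V / 4096 = 0.512695 mV.
For a uniform distribution on [−LSB/2, +LSB/2], V_rms = LSB/√12 = 0.512695 mV/3.4641 = 148.0 µV.

148.0 µV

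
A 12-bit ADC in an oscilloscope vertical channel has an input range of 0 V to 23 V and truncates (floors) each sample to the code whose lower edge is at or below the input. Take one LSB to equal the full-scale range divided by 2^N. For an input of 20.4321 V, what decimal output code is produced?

3638

Range is 23 V. LSB = 23 V / 2^12 ≈ 5.615 mV.
V_in − V_min = 20.4321 − (0) = 20.4321 V.
Divide by LSB: 20.4321 × 4096/23 = 3638.6905.
Truncating gives code 3638.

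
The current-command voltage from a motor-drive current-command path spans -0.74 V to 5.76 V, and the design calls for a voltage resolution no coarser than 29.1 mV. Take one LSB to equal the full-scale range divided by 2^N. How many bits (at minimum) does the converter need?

8 bits

Range = 5.76 − (-0.74) = 6.5 V.
Need 2^N ≥ 6.5 V / 29.1 mV = 223.4 → N_min = 8.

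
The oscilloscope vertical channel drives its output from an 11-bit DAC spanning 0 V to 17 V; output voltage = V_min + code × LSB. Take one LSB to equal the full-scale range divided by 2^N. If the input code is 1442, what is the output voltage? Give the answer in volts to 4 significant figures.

Range is 17 V. LSB = 17 V / 2^11.
V_out = 0 + 1442 × (17/2048) V
      = 0 + 11.9697 = 11.9697 V.

11.97 V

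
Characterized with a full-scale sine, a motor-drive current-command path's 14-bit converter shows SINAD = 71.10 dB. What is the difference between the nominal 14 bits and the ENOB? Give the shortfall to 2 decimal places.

N_eff = (71.10 − 1.76)/6.02 = 11.5183 bits.
Lost resolution: 14 − 11.5183 = 2.4817 bits.

2.48 bits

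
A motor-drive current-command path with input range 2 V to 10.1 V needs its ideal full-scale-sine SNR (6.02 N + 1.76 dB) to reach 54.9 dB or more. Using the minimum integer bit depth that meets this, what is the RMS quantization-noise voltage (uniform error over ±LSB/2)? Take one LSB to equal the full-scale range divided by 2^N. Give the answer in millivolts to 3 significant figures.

4.57 mV

The full-scale span is 10.1 − (2) = 8.1 V.
Solving 6.02 N ≥ 54.9 − 1.76: N ≥ 8.827. Round up → N = 9.
Step size = 8.1/512 V = 15.820 mV.
σ_q = LSB/√12 = 15.820 mV/3.4641 = 4.57 mV.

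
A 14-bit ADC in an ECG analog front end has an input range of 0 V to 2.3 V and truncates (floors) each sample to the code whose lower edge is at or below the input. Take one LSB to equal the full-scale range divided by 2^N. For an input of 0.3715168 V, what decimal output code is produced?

2646

Range is 2.3 V. LSB = 2.3 V / 2^14 ≈ 140.4 µV.
V_in − V_min = 0.3715168 − (0) = 0.3715168 V.
Divide by LSB: 0.3715168 × 16384/2.3 = 2646.4918.
Truncating gives code 2646.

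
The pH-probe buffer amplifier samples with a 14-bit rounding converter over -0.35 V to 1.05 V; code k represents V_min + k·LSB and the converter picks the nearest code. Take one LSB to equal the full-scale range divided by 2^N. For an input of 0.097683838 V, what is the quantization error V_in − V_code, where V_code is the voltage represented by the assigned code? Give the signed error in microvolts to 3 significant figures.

+15.4 µV

Full-scale range = 1.05 V − (-0.35 V) = 1.4 V. LSB = 1.4 V / 2^14 ≈ 85.45 µV.
(V_in − V_min)/LSB = (0.097683838 − (-0.35)) × 16384/1.4 = 5239.1800 → nearest code k = 5239.
Reconstructed level: -0.35 + 5239 × 1.4/16384 V = 0.097668457031 V.
e = 0.097683838 − (0.097668457031) = +15.4 µV.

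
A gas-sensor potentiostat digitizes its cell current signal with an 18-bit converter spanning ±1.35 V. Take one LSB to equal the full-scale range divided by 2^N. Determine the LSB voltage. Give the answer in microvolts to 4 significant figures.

10.30 µV

The full-scale span is 1.35 − (-1.35) = 2.7 V.
2^18 = 262144 levels.
LSB = 2.7 V ÷ 2^18 = 2.7/262144 V = 10.30 µV.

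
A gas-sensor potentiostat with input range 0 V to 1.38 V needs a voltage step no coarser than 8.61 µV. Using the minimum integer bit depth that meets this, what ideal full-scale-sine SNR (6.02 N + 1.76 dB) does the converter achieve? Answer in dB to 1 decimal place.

110.1 dB

Range is 1.38 V.
Required number of levels: 1.38/8.61 µV = 160280; smallest N with 2^N ≥ that is 18.
6.02(18) + 1.76 = 110.12 dB.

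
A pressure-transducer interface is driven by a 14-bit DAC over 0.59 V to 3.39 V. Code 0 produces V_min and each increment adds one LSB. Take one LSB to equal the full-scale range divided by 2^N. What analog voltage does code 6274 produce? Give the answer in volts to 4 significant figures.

1.662 V

Range = 3.39 − (0.59) = 2.8 V. LSB = 2.8 V / 2^14.
V_out = V_min + code × LSB = 0.59 V + 6274 × 2.8 V / 16384
      = 0.59 V + 1.07222 V = 1.66222 V.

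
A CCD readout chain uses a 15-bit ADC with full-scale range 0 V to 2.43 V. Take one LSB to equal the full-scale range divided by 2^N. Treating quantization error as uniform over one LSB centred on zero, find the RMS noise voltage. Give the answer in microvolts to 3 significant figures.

V_FS = 2.43 V.
LSB = 2.43 V / 2^15 = 74.158 µV.
σ_q = LSB/√12 = 74.158 µV/3.4641 = 21.4 µV.

21.4 µV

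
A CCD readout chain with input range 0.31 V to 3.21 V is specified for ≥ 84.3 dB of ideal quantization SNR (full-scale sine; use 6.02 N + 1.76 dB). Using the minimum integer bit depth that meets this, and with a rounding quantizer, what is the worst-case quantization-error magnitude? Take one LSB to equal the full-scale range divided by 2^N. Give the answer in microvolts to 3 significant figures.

88.5 µV

Full-scale range = 3.21 V − (0.31 V) = 2.9 V.
6.02 N + 1.76 ≥ 84.3 gives N ≥ 13.711, so the minimum integer is 14.
Step size = 2.9/16384 V = 177.00 µV.
Max error for round-to-nearest is LSB/2 = 88.5 µV.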